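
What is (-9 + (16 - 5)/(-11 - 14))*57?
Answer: -13452/25 ≈ -538.08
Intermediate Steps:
(-9 + (16 - 5)/(-11 - 14))*57 = (-9 + 11/(-25))*57 = (-9 + 11*(-1/25))*57 = (-9 - 11/25)*57 = -236/25*57 = -13452/25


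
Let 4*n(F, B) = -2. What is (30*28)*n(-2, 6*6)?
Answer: -420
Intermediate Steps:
n(F, B) = -1/2 (n(F, B) = (1/4)*(-2) = -1/2)
(30*28)*n(-2, 6*6) = (30*28)*(-1/2) = 840*(-1/2) = -420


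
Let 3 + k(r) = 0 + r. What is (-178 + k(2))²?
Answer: 32041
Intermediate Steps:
k(r) = -3 + r (k(r) = -3 + (0 + r) = -3 + r)
(-178 + k(2))² = (-178 + (-3 + 2))² = (-178 - 1)² = (-179)² = 32041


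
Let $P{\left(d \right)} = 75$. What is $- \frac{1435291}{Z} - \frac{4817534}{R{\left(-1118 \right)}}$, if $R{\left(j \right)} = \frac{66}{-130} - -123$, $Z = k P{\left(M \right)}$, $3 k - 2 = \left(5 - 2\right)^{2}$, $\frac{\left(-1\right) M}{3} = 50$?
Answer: $- \frac{4433691236}{99525} \approx -44549.0$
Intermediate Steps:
$M = -150$ ($M = \left(-3\right) 50 = -150$)
$k = \frac{11}{3}$ ($k = \frac{2}{3} + \frac{\left(5 - 2\right)^{2}}{3} = \frac{2}{3} + \frac{3^{2}}{3} = \frac{2}{3} + \frac{1}{3} \cdot 9 = \frac{2}{3} + 3 = \frac{11}{3} \approx 3.6667$)
$Z = 275$ ($Z = \frac{11}{3} \cdot 75 = 275$)
$R{\left(j \right)} = \frac{7962}{65}$ ($R{\left(j \right)} = 66 \left(- \frac{1}{130}\right) + 123 = - \frac{33}{65} + 123 = \frac{7962}{65}$)
$- \frac{1435291}{Z} - \frac{4817534}{R{\left(-1118 \right)}} = - \frac{1435291}{275} - \frac{4817534}{\frac{7962}{65}} = \left(-1435291\right) \frac{1}{275} - \frac{156569855}{3981} = - \frac{130481}{25} - \frac{156569855}{3981} = - \frac{4433691236}{99525}$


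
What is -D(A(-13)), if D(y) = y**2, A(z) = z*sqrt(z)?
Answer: 2197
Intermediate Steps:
A(z) = z**(3/2)
-D(A(-13)) = -((-13)**(3/2))**2 = -(-13*I*sqrt(13))**2 = -1*(-2197) = 2197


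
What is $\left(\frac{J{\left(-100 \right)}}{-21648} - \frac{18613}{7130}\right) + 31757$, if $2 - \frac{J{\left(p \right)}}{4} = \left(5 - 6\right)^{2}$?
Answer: $\frac{612662201117}{19293780} \approx 31754.0$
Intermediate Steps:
$J{\left(p \right)} = 4$ ($J{\left(p \right)} = 8 - 4 \left(5 - 6\right)^{2} = 8 - 4 \left(-1\right)^{2} = 8 - 4 = 4$)
$\left(\frac{J{\left(-100 \right)}}{-21648} - \frac{18613}{7130}\right) + 31757 = \left(\frac{4}{-21648} - \frac{18613}{7130}\right) + 31757 = \left(4 \left(- \frac{1}{21648}\right) - \frac{18613}{7130}\right) + 31757 = \left(- \frac{1}{5412} - \frac{18613}{7130}\right) + 31757 = - \frac{50370343}{19293780} + 31757 = \frac{612662201117}{19293780}$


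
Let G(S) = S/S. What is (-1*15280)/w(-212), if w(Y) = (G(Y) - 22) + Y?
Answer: 15280/233 ≈ 65.579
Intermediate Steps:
G(S) = 1
w(Y) = -21 + Y (w(Y) = (1 - 22) + Y = -21 + Y)
(-1*15280)/w(-212) = (-1*15280)/(-21 - 212) = -15280/(-233) = -15280*(-1/233) = 15280/233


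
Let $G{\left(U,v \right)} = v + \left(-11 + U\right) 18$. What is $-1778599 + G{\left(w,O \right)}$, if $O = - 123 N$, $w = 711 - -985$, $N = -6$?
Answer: $-1747531$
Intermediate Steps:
$w = 1696$ ($w = 711 + 985 = 1696$)
$O = 738$ ($O = \left(-123\right) \left(-6\right) = 738$)
$G{\left(U,v \right)} = -198 + v + 18 U$ ($G{\left(U,v \right)} = v + \left(-198 + 18 U\right) = -198 + v + 18 U$)
$-1778599 + G{\left(w,O \right)} = -1778599 + \left(-198 + 738 + 18 \cdot 1696\right) = -1778599 + \left(-198 + 738 + 30528\right) = -1778599 + 31068 = -1747531$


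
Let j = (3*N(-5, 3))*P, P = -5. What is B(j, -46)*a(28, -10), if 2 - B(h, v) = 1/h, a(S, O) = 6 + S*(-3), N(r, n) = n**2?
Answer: -7046/45 ≈ -156.58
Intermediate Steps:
a(S, O) = 6 - 3*S
j = -135 (j = (3*3**2)*(-5) = (3*9)*(-5) = 27*(-5) = -135)
B(h, v) = 2 - 1/h
B(j, -46)*a(28, -10) = (2 - 1/(-135))*(6 - 3*28) = (2 - 1*(-1/135))*(6 - 84) = (2 + 1/135)*(-78) = (271/135)*(-78) = -7046/45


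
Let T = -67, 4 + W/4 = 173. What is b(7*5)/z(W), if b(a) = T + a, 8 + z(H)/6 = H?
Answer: -4/501 ≈ -0.0079840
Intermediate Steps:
W = 676 (W = -16 + 4*173 = -16 + 692 = 676)
z(H) = -48 + 6*H
b(a) = -67 + a
b(7*5)/z(W) = (-67 + 7*5)/(-48 + 6*676) = (-67 + 35)/(-48 + 4056) = -32/4008 = -32*1/4008 = -4/501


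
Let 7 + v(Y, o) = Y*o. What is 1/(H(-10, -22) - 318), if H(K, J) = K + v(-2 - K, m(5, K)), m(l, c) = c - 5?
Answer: -1/455 ≈ -0.0021978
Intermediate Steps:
m(l, c) = -5 + c
v(Y, o) = -7 + Y*o
H(K, J) = -7 + K + (-5 + K)*(-2 - K) (H(K, J) = K + (-7 + (-2 - K)*(-5 + K)) = K + (-7 + (-5 + K)*(-2 - K)) = -7 + K + (-5 + K)*(-2 - K))
1/(H(-10, -22) - 318) = 1/((3 - 1*(-10)² + 4*(-10)) - 318) = 1/((3 - 1*100 - 40) - 318) = 1/((3 - 100 - 40) - 318) = 1/(-137 - 318) = 1/(-455) = -1/455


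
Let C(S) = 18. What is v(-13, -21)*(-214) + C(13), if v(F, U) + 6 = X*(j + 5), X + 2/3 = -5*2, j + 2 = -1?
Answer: 17602/3 ≈ 5867.3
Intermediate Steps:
j = -3 (j = -2 - 1 = -3)
X = -32/3 (X = -2/3 - 5*2 = -2/3 - 10 = -32/3 ≈ -10.667)
v(F, U) = -82/3 (v(F, U) = -6 - 32*(-3 + 5)/3 = -6 - 32/3*2 = -6 - 64/3 = -82/3)
v(-13, -21)*(-214) + C(13) = -82/3*(-214) + 18 = 17548/3 + 18 = 17602/3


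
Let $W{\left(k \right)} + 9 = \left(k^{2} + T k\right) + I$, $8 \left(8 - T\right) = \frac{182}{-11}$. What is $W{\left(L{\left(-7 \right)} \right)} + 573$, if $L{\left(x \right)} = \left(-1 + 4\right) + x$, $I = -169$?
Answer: $\frac{4078}{11} \approx 370.73$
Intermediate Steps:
$L{\left(x \right)} = 3 + x$
$T = \frac{443}{44}$ ($T = 8 - \frac{182 \frac{1}{-11}}{8} = 8 - \frac{182 \left(- \frac{1}{11}\right)}{8} = 8 - - \frac{91}{44} = 8 + \frac{91}{44} = \frac{443}{44} \approx 10.068$)
$W{\left(k \right)} = -178 + k^{2} + \frac{443 k}{44}$ ($W{\left(k \right)} = -9 - \left(169 - k^{2} - \frac{443 k}{44}\right) = -9 + \left(-169 + k^{2} + \frac{443 k}{44}\right) = -178 + k^{2} + \frac{443 k}{44}$)
$W{\left(L{\left(-7 \right)} \right)} + 573 = \left(-178 + \left(3 - 7\right)^{2} + \frac{443 \left(3 - 7\right)}{44}\right) + 573 = \left(-178 + \left(-4\right)^{2} + \frac{443}{44} \left(-4\right)\right) + 573 = \left(-178 + 16 - \frac{443}{11}\right) + 573 = - \frac{2225}{11} + 573 = \frac{4078}{11}$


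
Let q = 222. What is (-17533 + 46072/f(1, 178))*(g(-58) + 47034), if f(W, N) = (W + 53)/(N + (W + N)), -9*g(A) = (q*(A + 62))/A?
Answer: 10571902653622/783 ≈ 1.3502e+10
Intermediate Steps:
g(A) = -(13764 + 222*A)/(9*A) (g(A) = -222*(A + 62)/(9*A) = -222*(62 + A)/(9*A) = -(13764 + 222*A)/(9*A))
f(W, N) = (53 + W)/(W + 2*N) (f(W, N) = (53 + W)/(N + (N + W)) = (53 + W)/(W + 2*N))
(-17533 + 46072/f(1, 178))*(g(-58) + 47034) = (-17533 + 46072/(((53 + 1)/(1 + 2*178))))*((74/3)*(-62 - 1*(-58))/(-58) + 47034) = (-17533 + 46072/((54/(1 + 356))))*((74/3)*(-1/58)*(-62 + 58) + 47034) = (-17533 + 46072/((54/357)))*((74/3)*(-1/58)*(-4) + 47034) = (-17533 + 46072/(((1/357)*54)))*(148/87 + 47034) = (-17533 + 46072/(18/119))*(4092106/87) = (-17533 + 46072*(119/18))*(4092106/87) = (-17533 + 2741284/9)*(4092106/87) = (2583487/9)*(4092106/87) = 10571902653622/783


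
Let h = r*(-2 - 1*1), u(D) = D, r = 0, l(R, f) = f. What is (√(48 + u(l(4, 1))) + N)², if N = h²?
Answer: 49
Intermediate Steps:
h = 0 (h = 0*(-2 - 1*1) = 0*(-2 - 1) = 0*(-3) = 0)
N = 0 (N = 0² = 0)
(√(48 + u(l(4, 1))) + N)² = (√(48 + 1) + 0)² = (√49 + 0)² = (7 + 0)² = 7² = 49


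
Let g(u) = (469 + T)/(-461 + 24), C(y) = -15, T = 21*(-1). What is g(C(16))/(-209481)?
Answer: 448/91543197 ≈ 4.8939e-6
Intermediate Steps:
T = -21
g(u) = -448/437 (g(u) = (469 - 21)/(-461 + 24) = 448/(-437) = 448*(-1/437) = -448/437)
g(C(16))/(-209481) = -448/437/(-209481) = -448/437*(-1/209481) = 448/91543197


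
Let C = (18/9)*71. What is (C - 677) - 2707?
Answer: -3242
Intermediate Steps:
C = 142 (C = (18*(⅑))*71 = 2*71 = 142)
(C - 677) - 2707 = (142 - 677) - 2707 = -535 - 2707 = -3242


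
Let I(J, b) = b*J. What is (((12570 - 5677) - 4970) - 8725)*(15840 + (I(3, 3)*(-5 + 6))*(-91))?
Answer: -102172842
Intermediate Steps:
I(J, b) = J*b
(((12570 - 5677) - 4970) - 8725)*(15840 + (I(3, 3)*(-5 + 6))*(-91)) = (((12570 - 5677) - 4970) - 8725)*(15840 + ((3*3)*(-5 + 6))*(-91)) = ((6893 - 4970) - 8725)*(15840 + (9*1)*(-91)) = (1923 - 8725)*(15840 + 9*(-91)) = -6802*(15840 - 819) = -6802*15021 = -102172842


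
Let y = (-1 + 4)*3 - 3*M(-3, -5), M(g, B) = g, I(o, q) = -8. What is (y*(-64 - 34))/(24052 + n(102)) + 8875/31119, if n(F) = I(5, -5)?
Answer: 39624146/187056309 ≈ 0.21183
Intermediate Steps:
n(F) = -8
y = 18 (y = (-1 + 4)*3 - 3*(-3) = 3*3 + 9 = 9 + 9 = 18)
(y*(-64 - 34))/(24052 + n(102)) + 8875/31119 = (18*(-64 - 34))/(24052 - 8) + 8875/31119 = (18*(-98))/24044 + 8875*(1/31119) = -1764*1/24044 + 8875/31119 = -441/6011 + 8875/31119 = 39624146/187056309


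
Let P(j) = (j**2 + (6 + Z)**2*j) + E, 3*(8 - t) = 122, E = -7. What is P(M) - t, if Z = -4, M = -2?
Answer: 65/3 ≈ 21.667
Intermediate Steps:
t = -98/3 (t = 8 - 1/3*122 = 8 - 122/3 = -98/3 ≈ -32.667)
P(j) = -7 + j**2 + 4*j (P(j) = (j**2 + (6 - 4)**2*j) - 7 = (j**2 + 2**2*j) - 7 = (j**2 + 4*j) - 7 = -7 + j**2 + 4*j)
P(M) - t = (-7 + (-2)**2 + 4*(-2)) - 1*(-98/3) = (-7 + 4 - 8) + 98/3 = -11 + 98/3 = 65/3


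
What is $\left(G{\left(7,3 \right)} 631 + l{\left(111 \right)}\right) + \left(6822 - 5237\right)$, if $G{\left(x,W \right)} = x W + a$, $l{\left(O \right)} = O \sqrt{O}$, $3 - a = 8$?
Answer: $11681 + 111 \sqrt{111} \approx 12850.0$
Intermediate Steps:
$a = -5$ ($a = 3 - 8 = -5$)
$l{\left(O \right)} = O^{\frac{3}{2}}$
$G{\left(x,W \right)} = -5 + W x$ ($G{\left(x,W \right)} = x W - 5 = W x - 5 = -5 + W x$)
$\left(G{\left(7,3 \right)} 631 + l{\left(111 \right)}\right) + \left(6822 - 5237\right) = \left(\left(-5 + 3 \cdot 7\right) 631 + 111^{\frac{3}{2}}\right) + \left(6822 - 5237\right) = \left(\left(-5 + 21\right) 631 + 111 \sqrt{111}\right) + \left(6822 - 5237\right) = \left(16 \cdot 631 + 111 \sqrt{111}\right) + 1585 = \left(10096 + 111 \sqrt{111}\right) + 1585 = 11681 + 111 \sqrt{111}$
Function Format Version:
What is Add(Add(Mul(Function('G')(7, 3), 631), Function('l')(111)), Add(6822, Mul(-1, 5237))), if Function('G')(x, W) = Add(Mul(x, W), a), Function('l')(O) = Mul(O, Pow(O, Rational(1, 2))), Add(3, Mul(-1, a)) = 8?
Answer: Add(11681, Mul(111, Pow(111, Rational(1, 2)))) ≈ 12850.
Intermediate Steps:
a = -5 (a = Add(3, Mul(-1, 8)) = Add(3, -8) = -5)
Function('l')(O) = Pow(O, Rational(3, 2))
Function('G')(x, W) = Add(-5, Mul(W, x)) (Function('G')(x, W) = Add(Mul(x, W), -5) = Add(Mul(W, x), -5) = Add(-5, Mul(W, x)))
Add(Add(Mul(Function('G')(7, 3), 631), Function('l')(111)), Add(6822, Mul(-1, 5237))) = Add(Add(Mul(Add(-5, Mul(3, 7)), 631), Pow(111, Rational(3, 2))), Add(6822, Mul(-1, 5237))) = Add(Add(Mul(Add(-5, 21), 631), Mul(111, Pow(111, Rational(1, 2)))), Add(6822, -5237)) = Add(Add(Mul(16, 631), Mul(111, Pow(111, Rational(1, 2)))), 1585) = Add(Add(10096, Mul(111, Pow(111, Rational(1, 2)))), 1585) = Add(11681, Mul(111, Pow(111, Rational(1, 2))))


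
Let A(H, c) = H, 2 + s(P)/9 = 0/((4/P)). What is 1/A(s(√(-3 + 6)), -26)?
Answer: -1/18 ≈ -0.055556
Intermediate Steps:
s(P) = -18 (s(P) = -18 + 9*(0/((4/P))) = -18 + 9*(0*(P/4)) = -18 + 9*0 = -18 + 0 = -18)
1/A(s(√(-3 + 6)), -26) = 1/(-18) = -1/18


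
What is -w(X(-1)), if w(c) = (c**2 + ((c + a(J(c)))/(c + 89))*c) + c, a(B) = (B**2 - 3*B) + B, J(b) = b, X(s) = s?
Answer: 1/44 ≈ 0.022727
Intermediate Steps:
a(B) = B**2 - 2*B
w(c) = c + c**2 + c*(c + c*(-2 + c))/(89 + c) (w(c) = (c**2 + ((c + c*(-2 + c))/(c + 89))*c) + c = (c**2 + ((c + c*(-2 + c))/(89 + c))*c) + c = (c**2 + c*(c + c*(-2 + c))/(89 + c)) + c = c + c**2 + c*(c + c*(-2 + c))/(89 + c))
-w(X(-1)) = -(-1)*(89 + 2*(-1)**2 + 89*(-1))/(89 - 1) = -(-1)*(89 + 2*1 - 89)/88 = -(-1)*(89 + 2 - 89)/88 = -(-1)*2/88 = -1*(-1/44) = 1/44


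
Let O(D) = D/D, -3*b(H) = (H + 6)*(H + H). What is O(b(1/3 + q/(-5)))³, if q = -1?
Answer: 1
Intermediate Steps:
b(H) = -2*H*(6 + H)/3 (b(H) = -(H + 6)*(H + H)/3 = -(6 + H)*2*H/3 = -2*H*(6 + H)/3)
O(D) = 1
O(b(1/3 + q/(-5)))³ = 1³ = 1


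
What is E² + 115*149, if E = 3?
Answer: 17144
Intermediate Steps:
E² + 115*149 = 3² + 115*149 = 9 + 17135 = 17144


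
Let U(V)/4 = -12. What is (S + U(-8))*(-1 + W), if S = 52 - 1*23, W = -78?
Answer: 1501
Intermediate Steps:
S = 29 (S = 52 - 23 = 29)
U(V) = -48 (U(V) = 4*(-12) = -48)
(S + U(-8))*(-1 + W) = (29 - 48)*(-1 - 78) = -19*(-79) = 1501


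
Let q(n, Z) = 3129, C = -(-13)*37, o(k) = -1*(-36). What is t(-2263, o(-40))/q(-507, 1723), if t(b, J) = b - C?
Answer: -392/447 ≈ -0.87696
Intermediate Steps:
o(k) = 36
C = 481 (C = -13*(-37) = 481)
t(b, J) = -481 + b (t(b, J) = b - 1*481 = b - 481 = -481 + b)
t(-2263, o(-40))/q(-507, 1723) = (-481 - 2263)/3129 = -2744*1/3129 = -392/447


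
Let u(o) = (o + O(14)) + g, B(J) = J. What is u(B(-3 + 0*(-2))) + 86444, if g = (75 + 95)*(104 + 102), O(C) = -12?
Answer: 121449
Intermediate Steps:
g = 35020 (g = 170*206 = 35020)
u(o) = 35008 + o (u(o) = (o - 12) + 35020 = (-12 + o) + 35020 = 35008 + o)
u(B(-3 + 0*(-2))) + 86444 = (35008 + (-3 + 0*(-2))) + 86444 = (35008 + (-3 + 0)) + 86444 = (35008 - 3) + 86444 = 35005 + 86444 = 121449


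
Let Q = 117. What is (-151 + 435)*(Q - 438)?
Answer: -91164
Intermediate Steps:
(-151 + 435)*(Q - 438) = (-151 + 435)*(117 - 438) = 284*(-321) = -91164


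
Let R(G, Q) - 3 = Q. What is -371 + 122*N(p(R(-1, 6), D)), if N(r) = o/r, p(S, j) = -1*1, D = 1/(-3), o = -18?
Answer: 1825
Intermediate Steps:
D = -⅓ ≈ -0.33333
R(G, Q) = 3 + Q
p(S, j) = -1
N(r) = -18/r
-371 + 122*N(p(R(-1, 6), D)) = -371 + 122*(-18/(-1)) = -371 + 122*(-18*(-1)) = -371 + 122*18 = -371 + 2196 = 1825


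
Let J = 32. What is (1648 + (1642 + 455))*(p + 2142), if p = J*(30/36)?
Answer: 24364970/3 ≈ 8.1217e+6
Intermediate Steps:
p = 80/3 (p = 32*(30/36) = 32*(30*(1/36)) = 32*(⅚) = 80/3 ≈ 26.667)
(1648 + (1642 + 455))*(p + 2142) = (1648 + (1642 + 455))*(80/3 + 2142) = (1648 + 2097)*(6506/3) = 3745*(6506/3) = 24364970/3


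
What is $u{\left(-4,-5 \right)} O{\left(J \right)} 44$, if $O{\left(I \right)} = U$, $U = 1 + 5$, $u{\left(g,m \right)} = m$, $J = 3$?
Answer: $-1320$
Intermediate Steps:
$U = 6$
$O{\left(I \right)} = 6$
$u{\left(-4,-5 \right)} O{\left(J \right)} 44 = \left(-5\right) 6 \cdot 44 = \left(-30\right) 44 = -1320$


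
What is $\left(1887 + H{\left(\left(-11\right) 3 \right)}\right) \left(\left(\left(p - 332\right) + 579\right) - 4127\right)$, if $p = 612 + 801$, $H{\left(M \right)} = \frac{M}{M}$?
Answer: $-4657696$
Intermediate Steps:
$H{\left(M \right)} = 1$
$p = 1413$
$\left(1887 + H{\left(\left(-11\right) 3 \right)}\right) \left(\left(\left(p - 332\right) + 579\right) - 4127\right) = \left(1887 + 1\right) \left(\left(\left(1413 - 332\right) + 579\right) - 4127\right) = 1888 \left(\left(1081 + 579\right) - 4127\right) = 1888 \left(1660 - 4127\right) = 1888 \left(-2467\right) = -4657696$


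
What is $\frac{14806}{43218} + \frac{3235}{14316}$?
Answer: $\frac{58628821}{103118148} \approx 0.56856$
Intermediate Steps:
$\frac{14806}{43218} + \frac{3235}{14316} = 14806 \cdot \frac{1}{43218} + 3235 \cdot \frac{1}{14316} = \frac{7403}{21609} + \frac{3235}{14316} = \frac{58628821}{103118148}$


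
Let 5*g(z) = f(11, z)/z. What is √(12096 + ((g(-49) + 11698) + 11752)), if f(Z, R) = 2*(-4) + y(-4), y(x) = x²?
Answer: √43543810/35 ≈ 188.54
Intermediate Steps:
f(Z, R) = 8 (f(Z, R) = 2*(-4) + (-4)² = -8 + 16 = 8)
g(z) = 8/(5*z) (g(z) = (8/z)/5 = 8/(5*z))
√(12096 + ((g(-49) + 11698) + 11752)) = √(12096 + (((8/5)/(-49) + 11698) + 11752)) = √(12096 + (((8/5)*(-1/49) + 11698) + 11752)) = √(12096 + ((-8/245 + 11698) + 11752)) = √(12096 + (2866002/245 + 11752)) = √(12096 + 5745242/245) = √(8708762/245) = √43543810/35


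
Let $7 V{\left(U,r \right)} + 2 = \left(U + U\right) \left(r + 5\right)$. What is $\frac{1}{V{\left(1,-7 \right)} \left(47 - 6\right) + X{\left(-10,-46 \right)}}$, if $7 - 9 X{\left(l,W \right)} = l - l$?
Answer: $- \frac{63}{2165} \approx -0.029099$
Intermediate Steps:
$V{\left(U,r \right)} = - \frac{2}{7} + \frac{2 U \left(5 + r\right)}{7}$ ($V{\left(U,r \right)} = - \frac{2}{7} + \frac{\left(U + U\right) \left(r + 5\right)}{7} = - \frac{2}{7} + \frac{2 U \left(5 + r\right)}{7}$)
$X{\left(l,W \right)} = \frac{7}{9}$ ($X{\left(l,W \right)} = \frac{7}{9} - \frac{l - l}{9} = \frac{7}{9} - 0 = \frac{7}{9} + 0 = \frac{7}{9}$)
$\frac{1}{V{\left(1,-7 \right)} \left(47 - 6\right) + X{\left(-10,-46 \right)}} = \frac{1}{\left(- \frac{2}{7} + \frac{10}{7} \cdot 1 + \frac{2}{7} \cdot 1 \left(-7\right)\right) \left(47 - 6\right) + \frac{7}{9}} = \frac{1}{\left(- \frac{2}{7} + \frac{10}{7} - 2\right) 41 + \frac{7}{9}} = \frac{1}{\left(- \frac{6}{7}\right) 41 + \frac{7}{9}} = \frac{1}{- \frac{246}{7} + \frac{7}{9}} = \frac{1}{- \frac{2165}{63}} = - \frac{63}{2165}$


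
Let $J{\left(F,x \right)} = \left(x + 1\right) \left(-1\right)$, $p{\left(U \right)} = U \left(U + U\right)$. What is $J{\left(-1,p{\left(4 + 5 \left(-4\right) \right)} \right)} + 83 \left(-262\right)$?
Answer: $-22259$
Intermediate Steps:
$p{\left(U \right)} = 2 U^{2}$ ($p{\left(U \right)} = U 2 U = 2 U^{2}$)
$J{\left(F,x \right)} = -1 - x$ ($J{\left(F,x \right)} = \left(1 + x\right) \left(-1\right) = -1 - x$)
$J{\left(-1,p{\left(4 + 5 \left(-4\right) \right)} \right)} + 83 \left(-262\right) = \left(-1 - 2 \left(4 + 5 \left(-4\right)\right)^{2}\right) + 83 \left(-262\right) = \left(-1 - 2 \left(4 - 20\right)^{2}\right) - 21746 = \left(-1 - 2 \left(-16\right)^{2}\right) - 21746 = \left(-1 - 2 \cdot 256\right) - 21746 = \left(-1 - 512\right) - 21746 = -513 - 21746 = -22259$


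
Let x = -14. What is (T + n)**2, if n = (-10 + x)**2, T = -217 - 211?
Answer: 21904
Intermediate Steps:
T = -428
n = 576 (n = (-10 - 14)**2 = (-24)**2 = 576)
(T + n)**2 = (-428 + 576)**2 = 148**2 = 21904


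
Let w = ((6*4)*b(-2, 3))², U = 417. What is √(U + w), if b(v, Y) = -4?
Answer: 13*√57 ≈ 98.148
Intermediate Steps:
w = 9216 (w = ((6*4)*(-4))² = (24*(-4))² = (-96)² = 9216)
√(U + w) = √(417 + 9216) = √9633 = 13*√57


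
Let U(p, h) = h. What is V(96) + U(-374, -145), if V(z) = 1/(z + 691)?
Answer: -114114/787 ≈ -145.00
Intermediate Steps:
V(z) = 1/(691 + z)
V(96) + U(-374, -145) = 1/(691 + 96) - 145 = 1/787 - 145 = -114114/787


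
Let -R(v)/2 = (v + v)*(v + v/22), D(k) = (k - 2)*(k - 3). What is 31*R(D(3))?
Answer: 0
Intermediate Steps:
D(k) = (-3 + k)*(-2 + k) (D(k) = (-2 + k)*(-3 + k) = (-3 + k)*(-2 + k))
R(v) = -46*v²/11 (R(v) = -2*(v + v)*(v + v/22) = -2*2*v*(v + v*(1/22)) = -2*2*v*(v + v/22) = -2*2*v*23*v/22 = -46*v²/11)
31*R(D(3)) = 31*(-46*(6 + 3² - 5*3)²/11) = 31*(-46*(6 + 9 - 15)²/11) = 31*(-46/11*0²) = 31*(-46/11*0) = 31*0 = 0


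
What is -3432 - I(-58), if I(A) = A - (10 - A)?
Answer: -3306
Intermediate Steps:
I(A) = -10 + 2*A (I(A) = A + (-10 + A) = -10 + 2*A)
-3432 - I(-58) = -3432 - (-10 + 2*(-58)) = -3432 - (-10 - 116) = -3432 - 1*(-126) = -3432 + 126 = -3306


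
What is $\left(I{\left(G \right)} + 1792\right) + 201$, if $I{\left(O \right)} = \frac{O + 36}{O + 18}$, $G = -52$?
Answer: $\frac{33889}{17} \approx 1993.5$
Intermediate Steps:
$I{\left(O \right)} = \frac{36 + O}{18 + O}$
$\left(I{\left(G \right)} + 1792\right) + 201 = \left(\frac{36 - 52}{18 - 52} + 1792\right) + 201 = \left(\frac{1}{-34} \left(-16\right) + 1792\right) + 201 = \left(\left(- \frac{1}{34}\right) \left(-16\right) + 1792\right) + 201 = \left(\frac{8}{17} + 1792\right) + 201 = \frac{30472}{17} + 201 = \frac{33889}{17}$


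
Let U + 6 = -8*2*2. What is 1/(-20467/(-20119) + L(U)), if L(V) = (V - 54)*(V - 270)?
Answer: 20119/570112451 ≈ 3.5290e-5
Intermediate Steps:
U = -38 (U = -6 - 8*2*2 = -6 - 2*8*2 = -6 - 16*2 = -6 - 32 = -38)
L(V) = (-270 + V)*(-54 + V) (L(V) = (-54 + V)*(-270 + V) = (-270 + V)*(-54 + V))
1/(-20467/(-20119) + L(U)) = 1/(-20467/(-20119) + (14580 + (-38)² - 324*(-38))) = 1/(-20467*(-1/20119) + (14580 + 1444 + 12312)) = 1/(20467/20119 + 28336) = 1/(570112451/20119) = 20119/570112451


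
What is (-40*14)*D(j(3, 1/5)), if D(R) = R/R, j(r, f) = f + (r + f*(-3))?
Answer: -560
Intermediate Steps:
j(r, f) = r - 2*f (j(r, f) = f + (r - 3*f) = r - 2*f)
D(R) = 1
(-40*14)*D(j(3, 1/5)) = -40*14*1 = -560*1 = -560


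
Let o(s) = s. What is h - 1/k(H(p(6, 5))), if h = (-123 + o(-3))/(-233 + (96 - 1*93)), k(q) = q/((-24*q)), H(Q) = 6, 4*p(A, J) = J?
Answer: 2823/115 ≈ 24.548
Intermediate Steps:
p(A, J) = J/4
k(q) = -1/24 (k(q) = q/((-24*q)) = q*(-1/(24*q)) = -1/24)
h = 63/115 (h = (-123 - 3)/(-233 + (96 - 1*93)) = -126/(-233 + (96 - 93)) = -126/(-233 + 3) = -126/(-230) = -126*(-1/230) = 63/115 ≈ 0.54783)
h - 1/k(H(p(6, 5))) = 63/115 - 1/(-1/24) = 63/115 - 1*(-24) = 63/115 + 24 = 2823/115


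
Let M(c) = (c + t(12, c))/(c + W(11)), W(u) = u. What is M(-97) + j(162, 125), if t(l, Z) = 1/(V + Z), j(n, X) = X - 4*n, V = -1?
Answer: -4398337/8428 ≈ -521.87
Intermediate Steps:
t(l, Z) = 1/(-1 + Z)
M(c) = (c + 1/(-1 + c))/(11 + c) (M(c) = (c + 1/(-1 + c))/(c + 11) = (c + 1/(-1 + c))/(11 + c))
M(-97) + j(162, 125) = (1 - 97*(-1 - 97))/((-1 - 97)*(11 - 97)) + (125 - 4*162) = (1 - 97*(-98))/(-98*(-86)) + (125 - 648) = -1/98*(-1/86)*(1 + 9506) - 523 = -1/98*(-1/86)*9507 - 523 = 9507/8428 - 523 = -4398337/8428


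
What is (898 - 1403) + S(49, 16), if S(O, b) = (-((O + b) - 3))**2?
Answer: 3339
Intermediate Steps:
S(O, b) = (3 - O - b)**2 (S(O, b) = (-(-3 + O + b))**2 = (3 - O - b)**2)
(898 - 1403) + S(49, 16) = (898 - 1403) + (-3 + 49 + 16)**2 = -505 + 62**2 = -505 + 3844 = 3339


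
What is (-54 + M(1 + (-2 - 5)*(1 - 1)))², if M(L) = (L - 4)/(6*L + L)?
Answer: 145161/49 ≈ 2962.5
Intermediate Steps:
M(L) = (-4 + L)/(7*L) (M(L) = (-4 + L)/((7*L)) = (-4 + L)*(1/(7*L)) = (-4 + L)/(7*L))
(-54 + M(1 + (-2 - 5)*(1 - 1)))² = (-54 + (-4 + (1 + (-2 - 5)*(1 - 1)))/(7*(1 + (-2 - 5)*(1 - 1))))² = (-54 + (-4 + (1 - 7*0))/(7*(1 - 7*0)))² = (-54 + (-4 + (1 + 0))/(7*(1 + 0)))² = (-54 + (⅐)*(-4 + 1)/1)² = (-54 + (⅐)*1*(-3))² = (-54 - 3/7)² = (-381/7)² = 145161/49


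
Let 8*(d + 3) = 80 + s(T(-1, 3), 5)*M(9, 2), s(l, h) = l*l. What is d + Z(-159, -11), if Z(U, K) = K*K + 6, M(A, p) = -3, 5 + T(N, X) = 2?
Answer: 1045/8 ≈ 130.63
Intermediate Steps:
T(N, X) = -3 (T(N, X) = -5 + 2 = -3)
s(l, h) = l²
Z(U, K) = 6 + K² (Z(U, K) = K² + 6 = 6 + K²)
d = 29/8 (d = -3 + (80 + (-3)²*(-3))/8 = -3 + (80 + 9*(-3))/8 = -3 + (80 - 27)/8 = -3 + (⅛)*53 = -3 + 53/8 = 29/8 ≈ 3.6250)
d + Z(-159, -11) = 29/8 + (6 + (-11)²) = 29/8 + (6 + 121) = 29/8 + 127 = 1045/8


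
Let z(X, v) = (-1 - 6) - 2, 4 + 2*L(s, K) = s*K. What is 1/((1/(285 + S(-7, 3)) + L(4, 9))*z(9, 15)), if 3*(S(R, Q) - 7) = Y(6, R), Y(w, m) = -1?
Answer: -875/126027 ≈ -0.0069430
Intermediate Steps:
L(s, K) = -2 + K*s/2 (L(s, K) = -2 + (s*K)/2 = -2 + (K*s)/2 = -2 + K*s/2)
S(R, Q) = 20/3 (S(R, Q) = 7 + (⅓)*(-1) = 7 - ⅓ = 20/3)
z(X, v) = -9 (z(X, v) = -7 - 2 = -9)
1/((1/(285 + S(-7, 3)) + L(4, 9))*z(9, 15)) = 1/((1/(285 + 20/3) + (-2 + (½)*9*4))*(-9)) = 1/((1/(875/3) + (-2 + 18))*(-9)) = 1/((3/875 + 16)*(-9)) = 1/((14003/875)*(-9)) = 1/(-126027/875) = -875/126027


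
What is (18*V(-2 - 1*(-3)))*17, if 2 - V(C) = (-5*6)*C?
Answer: 9792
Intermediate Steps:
V(C) = 2 + 30*C (V(C) = 2 - (-5*6)*C = 2 - (-30)*C = 2 + 30*C)
(18*V(-2 - 1*(-3)))*17 = (18*(2 + 30*(-2 - 1*(-3))))*17 = (18*(2 + 30*(-2 + 3)))*17 = (18*(2 + 30*1))*17 = (18*(2 + 30))*17 = (18*32)*17 = 576*17 = 9792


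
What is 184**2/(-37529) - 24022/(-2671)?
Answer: 811092262/100239959 ≈ 8.0915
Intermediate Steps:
184**2/(-37529) - 24022/(-2671) = 33856*(-1/37529) - 24022*(-1/2671) = -33856/37529 + 24022/2671 = 811092262/100239959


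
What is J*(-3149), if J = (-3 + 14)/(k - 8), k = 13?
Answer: -34639/5 ≈ -6927.8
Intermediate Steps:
J = 11/5 (J = (-3 + 14)/(13 - 8) = 11/5 ≈ 2.2000)
J*(-3149) = (11/5)*(-3149) = -34639/5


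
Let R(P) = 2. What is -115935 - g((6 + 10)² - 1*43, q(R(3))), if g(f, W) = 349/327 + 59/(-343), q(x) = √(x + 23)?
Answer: -13003485949/112161 ≈ -1.1594e+5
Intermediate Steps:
q(x) = √(23 + x)
g(f, W) = 100414/112161 (g(f, W) = 349*(1/327) + 59*(-1/343) = 349/327 - 59/343 = 100414/112161)
-115935 - g((6 + 10)² - 1*43, q(R(3))) = -115935 - 1*100414/112161 = -115935 - 100414/112161 = -13003485949/112161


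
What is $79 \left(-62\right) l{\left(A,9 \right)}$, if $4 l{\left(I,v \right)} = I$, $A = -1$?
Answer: $\frac{2449}{2} \approx 1224.5$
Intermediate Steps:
$l{\left(I,v \right)} = \frac{I}{4}$
$79 \left(-62\right) l{\left(A,9 \right)} = 79 \left(-62\right) \frac{1}{4} \left(-1\right) = \left(-4898\right) \left(- \frac{1}{4}\right) = \frac{2449}{2}$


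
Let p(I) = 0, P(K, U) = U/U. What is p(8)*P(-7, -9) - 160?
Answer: -160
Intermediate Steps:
P(K, U) = 1
p(8)*P(-7, -9) - 160 = 0*1 - 160 = 0 - 160 = -160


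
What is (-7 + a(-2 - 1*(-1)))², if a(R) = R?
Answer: 64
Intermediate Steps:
(-7 + a(-2 - 1*(-1)))² = (-7 + (-2 - 1*(-1)))² = (-7 + (-2 + 1))² = (-7 - 1)² = (-8)² = 64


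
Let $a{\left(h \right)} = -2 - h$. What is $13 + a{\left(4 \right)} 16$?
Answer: $-83$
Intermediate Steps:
$13 + a{\left(4 \right)} 16 = 13 + \left(-2 - 4\right) 16 = 13 - 96 = -83$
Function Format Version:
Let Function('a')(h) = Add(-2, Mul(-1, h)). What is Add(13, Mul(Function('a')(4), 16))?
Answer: -83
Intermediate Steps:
Add(13, Mul(Function('a')(4), 16)) = Add(13, Mul(Add(-2, Mul(-1, 4)), 16)) = Add(13, Mul(Add(-2, -4), 16)) = Add(13, Mul(-6, 16)) = Add(13, -96) = -83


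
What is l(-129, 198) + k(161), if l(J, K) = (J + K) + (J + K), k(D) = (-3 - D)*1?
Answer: -26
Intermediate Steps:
k(D) = -3 - D
l(J, K) = 2*J + 2*K
l(-129, 198) + k(161) = (2*(-129) + 2*198) + (-3 - 1*161) = (-258 + 396) + (-3 - 161) = 138 - 164 = -26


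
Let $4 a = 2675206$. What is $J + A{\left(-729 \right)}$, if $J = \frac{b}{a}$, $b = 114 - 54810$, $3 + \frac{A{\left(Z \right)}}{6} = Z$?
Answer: $- \frac{5874861768}{1337603} \approx -4392.1$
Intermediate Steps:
$A{\left(Z \right)} = -18 + 6 Z$
$a = \frac{1337603}{2}$ ($a = \frac{1}{4} \cdot 2675206 = \frac{1337603}{2} \approx 6.688 \cdot 10^{5}$)
$b = -54696$ ($b = 114 - 54810 = -54696$)
$J = - \frac{109392}{1337603}$ ($J = - \frac{54696}{\frac{1337603}{2}} = \left(-54696\right) \frac{2}{1337603} = - \frac{109392}{1337603} \approx -0.081782$)
$J + A{\left(-729 \right)} = - \frac{109392}{1337603} + \left(-18 + 6 \left(-729\right)\right) = - \frac{109392}{1337603} - 4392 = - \frac{5874861768}{1337603}$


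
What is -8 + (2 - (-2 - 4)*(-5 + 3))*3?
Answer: -38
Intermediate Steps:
-8 + (2 - (-2 - 4)*(-5 + 3))*3 = -8 + (2 - (-6)*(-2))*3 = -8 + (2 - 1*12)*3 = -8 + (2 - 12)*3 = -8 - 10*3 = -8 - 30 = -38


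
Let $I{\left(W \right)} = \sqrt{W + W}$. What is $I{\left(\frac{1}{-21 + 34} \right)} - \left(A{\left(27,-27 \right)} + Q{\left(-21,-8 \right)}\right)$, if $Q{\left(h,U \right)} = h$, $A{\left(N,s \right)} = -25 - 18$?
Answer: $64 + \frac{\sqrt{26}}{13} \approx 64.392$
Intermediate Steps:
$A{\left(N,s \right)} = -43$ ($A{\left(N,s \right)} = -25 - 18 = -43$)
$I{\left(W \right)} = \sqrt{2} \sqrt{W}$ ($I{\left(W \right)} = \sqrt{2 W} = \sqrt{2} \sqrt{W}$)
$I{\left(\frac{1}{-21 + 34} \right)} - \left(A{\left(27,-27 \right)} + Q{\left(-21,-8 \right)}\right) = \sqrt{2} \sqrt{\frac{1}{-21 + 34}} - \left(-43 - 21\right) = \sqrt{2} \sqrt{\frac{1}{13}} - -64 = \frac{\sqrt{2}}{\sqrt{13}} + 64 = \sqrt{2} \frac{\sqrt{13}}{13} + 64 = \frac{\sqrt{26}}{13} + 64 = 64 + \frac{\sqrt{26}}{13}$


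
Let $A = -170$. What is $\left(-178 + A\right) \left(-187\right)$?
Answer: $65076$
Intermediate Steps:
$\left(-178 + A\right) \left(-187\right) = \left(-178 - 170\right) \left(-187\right) = \left(-348\right) \left(-187\right) = 65076$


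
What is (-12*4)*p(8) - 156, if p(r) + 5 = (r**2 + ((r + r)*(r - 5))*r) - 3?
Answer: -21276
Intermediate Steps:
p(r) = -8 + r**2 + 2*r**2*(-5 + r) (p(r) = -5 + ((r**2 + ((r + r)*(r - 5))*r) - 3) = -5 + ((r**2 + ((2*r)*(-5 + r))*r) - 3) = -5 + ((r**2 + (2*r*(-5 + r))*r) - 3) = -5 + ((r**2 + 2*r**2*(-5 + r)) - 3) = -5 + (-3 + r**2 + 2*r**2*(-5 + r)) = -8 + r**2 + 2*r**2*(-5 + r))
(-12*4)*p(8) - 156 = (-12*4)*(-8 - 9*8**2 + 2*8**3) - 156 = -48*(-8 - 9*64 + 2*512) - 156 = -48*(-8 - 576 + 1024) - 156 = -48*440 - 156 = -21120 - 156 = -21276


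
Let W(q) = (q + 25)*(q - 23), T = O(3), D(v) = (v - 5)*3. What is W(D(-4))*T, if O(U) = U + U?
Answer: 600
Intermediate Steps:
O(U) = 2*U
D(v) = -15 + 3*v (D(v) = (-5 + v)*3 = -15 + 3*v)
T = 6 (T = 2*3 = 6)
W(q) = (-23 + q)*(25 + q) (W(q) = (25 + q)*(-23 + q) = (-23 + q)*(25 + q))
W(D(-4))*T = (-575 + (-15 + 3*(-4))² + 2*(-15 + 3*(-4)))*6 = (-575 + (-15 - 12)² + 2*(-15 - 12))*6 = (-575 + (-27)² + 2*(-27))*6 = (-575 + 729 - 54)*6 = 100*6 = 600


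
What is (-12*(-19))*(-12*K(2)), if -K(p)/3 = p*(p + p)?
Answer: 65664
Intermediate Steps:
K(p) = -6*p² (K(p) = -3*p*(p + p) = -3*p*2*p = -6*p²)
(-12*(-19))*(-12*K(2)) = (-12*(-19))*(-(-72)*2²) = 228*(-(-72)*4) = 228*(-12*(-24)) = 228*288 = 65664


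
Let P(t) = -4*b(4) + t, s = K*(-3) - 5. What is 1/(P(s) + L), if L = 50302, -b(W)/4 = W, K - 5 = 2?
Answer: 1/50340 ≈ 1.9865e-5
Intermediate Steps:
K = 7 (K = 5 + 2 = 7)
b(W) = -4*W
s = -26 (s = 7*(-3) - 5 = -21 - 5 = -26)
P(t) = 64 + t (P(t) = -(-16)*4 + t = -4*(-16) + t = 64 + t)
1/(P(s) + L) = 1/((64 - 26) + 50302) = 1/(38 + 50302) = 1/50340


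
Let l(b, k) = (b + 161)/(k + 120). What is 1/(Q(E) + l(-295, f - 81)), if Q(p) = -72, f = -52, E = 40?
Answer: -13/802 ≈ -0.016209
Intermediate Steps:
l(b, k) = (161 + b)/(120 + k)
1/(Q(E) + l(-295, f - 81)) = 1/(-72 + (161 - 295)/(120 + (-52 - 81))) = 1/(-72 - 134/(120 - 133)) = 1/(-72 - 134/(-13)) = 1/(-72 - 1/13*(-134)) = 1/(-72 + 134/13) = 1/(-802/13) = -13/802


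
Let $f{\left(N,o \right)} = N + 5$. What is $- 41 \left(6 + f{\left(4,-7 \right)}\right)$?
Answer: $-615$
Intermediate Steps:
$f{\left(N,o \right)} = 5 + N$
$- 41 \left(6 + f{\left(4,-7 \right)}\right) = - 41 \left(6 + \left(5 + 4\right)\right) = - 41 \left(6 + 9\right) = \left(-41\right) 15 = -615$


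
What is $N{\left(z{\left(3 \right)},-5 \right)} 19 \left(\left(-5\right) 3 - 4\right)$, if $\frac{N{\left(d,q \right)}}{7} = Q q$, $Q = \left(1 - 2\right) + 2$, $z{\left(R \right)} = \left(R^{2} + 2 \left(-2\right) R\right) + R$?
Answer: $12635$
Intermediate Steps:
$z{\left(R \right)} = R^{2} - 3 R$ ($z{\left(R \right)} = \left(R^{2} - 4 R\right) + R = R^{2} - 3 R$)
$Q = 1$ ($Q = -1 + 2 = 1$)
$N{\left(d,q \right)} = 7 q$ ($N{\left(d,q \right)} = 7 \cdot 1 q = 7 q$)
$N{\left(z{\left(3 \right)},-5 \right)} 19 \left(\left(-5\right) 3 - 4\right) = 7 \left(-5\right) 19 \left(\left(-5\right) 3 - 4\right) = \left(-35\right) 19 \left(-15 - 4\right) = \left(-665\right) \left(-19\right) = 12635$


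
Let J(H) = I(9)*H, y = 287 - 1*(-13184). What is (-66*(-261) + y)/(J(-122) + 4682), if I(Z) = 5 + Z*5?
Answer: -30697/1418 ≈ -21.648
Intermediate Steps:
I(Z) = 5 + 5*Z
y = 13471 (y = 287 + 13184 = 13471)
J(H) = 50*H (J(H) = (5 + 5*9)*H = (5 + 45)*H = 50*H)
(-66*(-261) + y)/(J(-122) + 4682) = (-66*(-261) + 13471)/(50*(-122) + 4682) = (17226 + 13471)/(-6100 + 4682) = 30697/(-1418) = 30697*(-1/1418) = -30697/1418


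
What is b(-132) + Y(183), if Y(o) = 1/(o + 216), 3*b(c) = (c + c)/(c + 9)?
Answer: 3915/5453 ≈ 0.71795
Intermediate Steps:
b(c) = 2*c/(3*(9 + c)) (b(c) = ((c + c)/(c + 9))/3 = ((2*c)/(9 + c))/3 = (2*c/(9 + c))/3 = 2*c/(3*(9 + c)))
Y(o) = 1/(216 + o)
b(-132) + Y(183) = (2/3)*(-132)/(9 - 132) + 1/(216 + 183) = (2/3)*(-132)/(-123) + 1/399 = (2/3)*(-132)*(-1/123) + 1/399 = 88/123 + 1/399 = 3915/5453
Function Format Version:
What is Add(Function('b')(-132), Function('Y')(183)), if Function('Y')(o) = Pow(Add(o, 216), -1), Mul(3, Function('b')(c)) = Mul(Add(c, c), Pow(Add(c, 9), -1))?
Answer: Rational(3915, 5453) ≈ 0.71795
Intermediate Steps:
Function('b')(c) = Mul(Rational(2, 3), c, Pow(Add(9, c), -1)) (Function('b')(c) = Mul(Rational(1, 3), Mul(Add(c, c), Pow(Add(c, 9), -1))) = Mul(Rational(1, 3), Mul(Mul(2, c), Pow(Add(9, c), -1))) = Mul(Rational(1, 3), Mul(2, c, Pow(Add(9, c), -1))) = Mul(Rational(2, 3), c, Pow(Add(9, c), -1)))
Function('Y')(o) = Pow(Add(216, o), -1)
Add(Function('b')(-132), Function('Y')(183)) = Add(Mul(Rational(2, 3), -132, Pow(Add(9, -132), -1)), Pow(Add(216, 183), -1)) = Add(Mul(Rational(2, 3), -132, Pow(-123, -1)), Pow(399, -1)) = Add(Mul(Rational(2, 3), -132, Rational(-1, 123)), Rational(1, 399)) = Add(Rational(88, 123), Rational(1, 399)) = Rational(3915, 5453)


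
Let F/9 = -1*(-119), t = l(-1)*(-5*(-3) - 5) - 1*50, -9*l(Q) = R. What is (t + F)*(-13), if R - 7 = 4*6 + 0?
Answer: -115427/9 ≈ -12825.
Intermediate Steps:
R = 31 (R = 7 + (4*6 + 0) = 7 + (24 + 0) = 7 + 24 = 31)
l(Q) = -31/9 (l(Q) = -⅑*31 = -31/9)
t = -760/9 (t = -31*(-5*(-3) - 5)/9 - 1*50 = -31*(15 - 5)/9 - 50 = -31/9*10 - 50 = -310/9 - 50 = -760/9 ≈ -84.444)
F = 1071 (F = 9*(-1*(-119)) = 9*119 = 1071)
(t + F)*(-13) = (-760/9 + 1071)*(-13) = (8879/9)*(-13) = -115427/9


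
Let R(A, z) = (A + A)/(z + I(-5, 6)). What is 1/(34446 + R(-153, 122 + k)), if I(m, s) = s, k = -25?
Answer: 103/3547632 ≈ 2.9033e-5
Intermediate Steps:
R(A, z) = 2*A/(6 + z) (R(A, z) = (A + A)/(z + 6) = (2*A)/(6 + z) = 2*A/(6 + z))
1/(34446 + R(-153, 122 + k)) = 1/(34446 + 2*(-153)/(6 + (122 - 25))) = 1/(34446 + 2*(-153)/(6 + 97)) = 1/(34446 + 2*(-153)/103) = 1/(34446 + 2*(-153)*(1/103)) = 1/(34446 - 306/103) = 1/(3547632/103) = 103/3547632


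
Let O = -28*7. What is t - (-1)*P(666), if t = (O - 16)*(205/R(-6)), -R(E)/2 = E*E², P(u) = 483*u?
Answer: 34730359/108 ≈ 3.2158e+5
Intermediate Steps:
O = -196
R(E) = -2*E³ (R(E) = -2*E*E² = -2*E³)
t = -10865/108 (t = (-196 - 16)*(205/((-2*(-6)³))) = -43460/((-2*(-216))) = -43460/432 = -212*205/432 = -10865/108 ≈ -100.60)
t - (-1)*P(666) = -10865/108 - (-1)*483*666 = -10865/108 - (-1)*321678 = -10865/108 - 1*(-321678) = -10865/108 + 321678 = 34730359/108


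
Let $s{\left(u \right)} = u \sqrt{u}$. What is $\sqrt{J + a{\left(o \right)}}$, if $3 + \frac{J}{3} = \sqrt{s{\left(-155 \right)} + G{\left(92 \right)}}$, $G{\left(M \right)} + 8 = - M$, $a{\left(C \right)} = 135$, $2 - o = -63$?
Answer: $\sqrt{126 + 3 \sqrt{5} \sqrt{-20 - 31 i \sqrt{155}}} \approx 15.063 - 3.1745 i$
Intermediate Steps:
$o = 65$ ($o = 2 - -63 = 2 + 63 = 65$)
$s{\left(u \right)} = u^{\frac{3}{2}}$
$G{\left(M \right)} = -8 - M$
$J = -9 + 3 \sqrt{-100 - 155 i \sqrt{155}}$ ($J = -9 + 3 \sqrt{\left(-155\right)^{\frac{3}{2}} - 100} = -9 + 3 \sqrt{- 155 i \sqrt{155} - 100} = -9 + 3 \sqrt{-100 - 155 i \sqrt{155}} \approx 81.804 - 95.632 i$)
$\sqrt{J + a{\left(o \right)}} = \sqrt{\left(-9 + 3 \sqrt{-100 - 155 i \sqrt{155}}\right) + 135} = \sqrt{126 + 3 \sqrt{-100 - 155 i \sqrt{155}}}$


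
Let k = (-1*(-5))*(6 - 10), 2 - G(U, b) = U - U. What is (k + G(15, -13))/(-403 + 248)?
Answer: 18/155 ≈ 0.11613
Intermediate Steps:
G(U, b) = 2 (G(U, b) = 2 - (U - U) = 2 - 1*0 = 2 + 0 = 2)
k = -20 (k = 5*(-4) = -20)
(k + G(15, -13))/(-403 + 248) = (-20 + 2)/(-403 + 248) = -18/(-155) = -18*(-1/155) = 18/155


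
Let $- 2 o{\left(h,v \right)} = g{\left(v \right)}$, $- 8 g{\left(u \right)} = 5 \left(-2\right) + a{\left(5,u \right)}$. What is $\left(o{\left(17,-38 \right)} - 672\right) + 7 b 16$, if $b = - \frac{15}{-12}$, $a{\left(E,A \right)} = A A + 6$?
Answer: $-442$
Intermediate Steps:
$a{\left(E,A \right)} = 6 + A^{2}$ ($a{\left(E,A \right)} = A^{2} + 6 = 6 + A^{2}$)
$b = \frac{5}{4}$ ($b = \left(-15\right) \left(- \frac{1}{12}\right) = \frac{5}{4} \approx 1.25$)
$g{\left(u \right)} = \frac{1}{2} - \frac{u^{2}}{8}$ ($g{\left(u \right)} = - \frac{5 \left(-2\right) + \left(6 + u^{2}\right)}{8} = - \frac{-10 + \left(6 + u^{2}\right)}{8} = - \frac{-4 + u^{2}}{8} = \frac{1}{2} - \frac{u^{2}}{8}$)
$o{\left(h,v \right)} = - \frac{1}{4} + \frac{v^{2}}{16}$ ($o{\left(h,v \right)} = - \frac{\frac{1}{2} - \frac{v^{2}}{8}}{2} = - \frac{1}{4} + \frac{v^{2}}{16}$)
$\left(o{\left(17,-38 \right)} - 672\right) + 7 b 16 = \left(\left(- \frac{1}{4} + \frac{\left(-38\right)^{2}}{16}\right) - 672\right) + 7 \cdot \frac{5}{4} \cdot 16 = \left(\left(- \frac{1}{4} + \frac{1}{16} \cdot 1444\right) - 672\right) + \frac{35}{4} \cdot 16 = \left(\left(- \frac{1}{4} + \frac{361}{4}\right) - 672\right) + 140 = \left(90 - 672\right) + 140 = -582 + 140 = -442$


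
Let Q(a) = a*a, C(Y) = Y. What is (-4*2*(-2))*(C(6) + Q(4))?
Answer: 352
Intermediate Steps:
Q(a) = a²
(-4*2*(-2))*(C(6) + Q(4)) = (-4*2*(-2))*(6 + 4²) = (-8*(-2))*(6 + 16) = 16*22 = 352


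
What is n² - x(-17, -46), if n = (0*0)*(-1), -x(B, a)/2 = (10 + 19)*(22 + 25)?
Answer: 2726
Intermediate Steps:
x(B, a) = -2726 (x(B, a) = -2*(10 + 19)*(22 + 25) = -58*47 = -2*1363 = -2726)
n = 0 (n = 0*(-1) = 0)
n² - x(-17, -46) = 0² - 1*(-2726) = 0 + 2726 = 2726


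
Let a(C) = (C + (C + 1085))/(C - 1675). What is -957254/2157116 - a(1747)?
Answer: -2486589113/38828088 ≈ -64.041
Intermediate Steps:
a(C) = (1085 + 2*C)/(-1675 + C) (a(C) = (C + (1085 + C))/(-1675 + C) = (1085 + 2*C)/(-1675 + C))
-957254/2157116 - a(1747) = -957254/2157116 - (1085 + 2*1747)/(-1675 + 1747) = -957254*1/2157116 - (1085 + 3494)/72 = -478627/1078558 - 4579/72 = -2486589113/38828088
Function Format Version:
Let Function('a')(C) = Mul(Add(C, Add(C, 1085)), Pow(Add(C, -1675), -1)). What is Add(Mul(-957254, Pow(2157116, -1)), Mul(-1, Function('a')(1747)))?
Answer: Rational(-2486589113, 38828088) ≈ -64.041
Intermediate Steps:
Function('a')(C) = Mul(Pow(Add(-1675, C), -1), Add(1085, Mul(2, C))) (Function('a')(C) = Mul(Add(C, Add(1085, C)), Pow(Add(-1675, C), -1)) = Mul(Add(1085, Mul(2, C)), Pow(Add(-1675, C), -1)) = Mul(Pow(Add(-1675, C), -1), Add(1085, Mul(2, C))))
Add(Mul(-957254, Pow(2157116, -1)), Mul(-1, Function('a')(1747))) = Add(Mul(-957254, Pow(2157116, -1)), Mul(-1, Mul(Pow(Add(-1675, 1747), -1), Add(1085, Mul(2, 1747))))) = Add(Mul(-957254, Rational(1, 2157116)), Mul(-1, Mul(Pow(72, -1), Add(1085, 3494)))) = Add(Rational(-478627, 1078558), Mul(-1, Mul(Rational(1, 72), 4579))) = Add(Rational(-478627, 1078558), Mul(-1, Rational(4579, 72))) = Add(Rational(-478627, 1078558), Rational(-4579, 72)) = Rational(-2486589113, 38828088)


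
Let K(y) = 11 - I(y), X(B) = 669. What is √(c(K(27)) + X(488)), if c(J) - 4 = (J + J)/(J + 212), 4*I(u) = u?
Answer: √503584835/865 ≈ 25.943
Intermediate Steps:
I(u) = u/4
K(y) = 11 - y/4
c(J) = 4 + 2*J/(212 + J) (c(J) = 4 + (J + J)/(J + 212) = 4 + (2*J)/(212 + J) = 4 + 2*J/(212 + J))
√(c(K(27)) + X(488)) = √(2*(424 + 3*(11 - ¼*27))/(212 + (11 - ¼*27)) + 669) = √(2*(424 + 3*(11 - 27/4))/(212 + (11 - 27/4)) + 669) = √(2*(424 + 3*(17/4))/(212 + 17/4) + 669) = √(2*(424 + 51/4)/(865/4) + 669) = √(2*(4/865)*(1747/4) + 669) = √(3494/865 + 669) = √(582179/865) = √503584835/865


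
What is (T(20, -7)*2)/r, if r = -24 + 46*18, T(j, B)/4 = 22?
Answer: 44/201 ≈ 0.21891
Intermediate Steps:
T(j, B) = 88 (T(j, B) = 4*22 = 88)
r = 804 (r = -24 + 828 = 804)
(T(20, -7)*2)/r = (88*2)/804 = 176*(1/804) = 44/201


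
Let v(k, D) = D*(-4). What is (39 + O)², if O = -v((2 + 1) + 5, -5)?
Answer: 361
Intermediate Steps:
v(k, D) = -4*D
O = -20 (O = -(-4)*(-5) = -1*20 = -20)
(39 + O)² = (39 - 20)² = 19² = 361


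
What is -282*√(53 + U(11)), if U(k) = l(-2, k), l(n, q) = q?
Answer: -2256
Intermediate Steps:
U(k) = k
-282*√(53 + U(11)) = -282*√(53 + 11) = -282*√64 = -282*8 = -2256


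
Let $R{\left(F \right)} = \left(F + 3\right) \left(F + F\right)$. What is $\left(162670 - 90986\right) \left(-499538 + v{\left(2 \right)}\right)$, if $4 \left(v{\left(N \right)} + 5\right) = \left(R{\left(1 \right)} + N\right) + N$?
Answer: $-35809025360$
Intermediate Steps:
$R{\left(F \right)} = 2 F \left(3 + F\right)$ ($R{\left(F \right)} = \left(3 + F\right) 2 F = 2 F \left(3 + F\right)$)
$v{\left(N \right)} = -3 + \frac{N}{2}$ ($v{\left(N \right)} = -5 + \frac{\left(2 \cdot 1 \left(3 + 1\right) + N\right) + N}{4} = -5 + \frac{\left(2 \cdot 1 \cdot 4 + N\right) + N}{4} = -5 + \frac{\left(8 + N\right) + N}{4} = -5 + \frac{8 + 2 N}{4} = -5 + \left(2 + \frac{N}{2}\right) = -3 + \frac{N}{2}$)
$\left(162670 - 90986\right) \left(-499538 + v{\left(2 \right)}\right) = \left(162670 - 90986\right) \left(-499538 + \left(-3 + \frac{1}{2} \cdot 2\right)\right) = 71684 \left(-499538 + \left(-3 + 1\right)\right) = 71684 \left(-499538 - 2\right) = 71684 \left(-499540\right) = -35809025360$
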